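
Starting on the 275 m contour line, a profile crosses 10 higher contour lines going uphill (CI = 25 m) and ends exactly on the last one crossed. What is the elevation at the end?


elevation = 275 + 10 * 25 = 525 m

525 m


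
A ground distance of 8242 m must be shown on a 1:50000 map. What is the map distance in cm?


map_cm = 8242 * 100 / 50000 = 16.484 cm ≈ 16.48 cm

16.48 cm


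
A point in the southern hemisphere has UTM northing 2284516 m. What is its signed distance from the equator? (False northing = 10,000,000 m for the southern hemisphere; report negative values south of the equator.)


For southern: actual = 2284516 - 10000000 = -7715484 m

-7715484 m


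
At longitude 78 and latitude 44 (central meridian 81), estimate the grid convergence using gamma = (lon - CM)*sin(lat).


gamma = (78 - 81) * sin(44) = -3 * 0.694658 = -2.084 degrees

-2.084 degrees


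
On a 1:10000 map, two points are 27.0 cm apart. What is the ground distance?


ground = 27.0 cm * 10000 / 100 = 2700.0 m = 2.7 km

2.7 km


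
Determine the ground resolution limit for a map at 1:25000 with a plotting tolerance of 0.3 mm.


ground = 0.3 mm * 25000 / 1000 = 7.5 m

7.5 m


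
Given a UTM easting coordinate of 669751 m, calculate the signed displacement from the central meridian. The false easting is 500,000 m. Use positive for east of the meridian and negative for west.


displacement = 669751 - 500000 = 169751 m

169751 m


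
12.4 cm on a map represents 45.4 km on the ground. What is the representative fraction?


ground = 45.4 km = 4540000 cm; RF denominator = ground / map = 4540000 / 12.4 ≈ 366129; RF = 1:366129

1:366129


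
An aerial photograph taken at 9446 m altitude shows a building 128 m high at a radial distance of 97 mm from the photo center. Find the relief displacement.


d = h * r / H = 128 * 97 / 9446 = 1.31 mm

1.31 mm


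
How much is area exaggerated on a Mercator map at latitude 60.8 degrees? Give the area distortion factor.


area_distortion = 1/cos^2(60.8) = 4.202

4.202


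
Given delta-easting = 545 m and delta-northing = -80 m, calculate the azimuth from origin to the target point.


az = atan2(545, -80) = 98.4 deg
adjusted to 0-360: 98.4 degrees

98.4 degrees


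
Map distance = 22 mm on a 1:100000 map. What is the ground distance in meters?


ground = 22 mm * 100000 / 1000 = 2200.0 m

2200.0 m


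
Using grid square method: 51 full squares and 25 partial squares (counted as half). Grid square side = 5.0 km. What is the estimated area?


effective squares = 51 + 25 * 0.5 = 63.5
area = 63.5 * 25.0 = 1587.5 km^2

1587.5 km^2


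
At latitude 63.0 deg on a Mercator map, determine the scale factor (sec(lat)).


SF = 1 / cos(63.0) = 1 / 0.45399 = 2.203

2.203


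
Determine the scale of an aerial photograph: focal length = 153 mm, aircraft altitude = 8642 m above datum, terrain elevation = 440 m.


scale = f / (H - h) = 153 mm / 8202 m = 153 / 8202000 = 1:53608

1:53608


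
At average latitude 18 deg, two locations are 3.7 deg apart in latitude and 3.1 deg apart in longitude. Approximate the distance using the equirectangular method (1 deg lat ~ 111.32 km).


dlat_km = 3.7 * 111.32 = 411.884
dlon_km = 3.1 * 111.32 * cos(18) ≈ 328.202
dist = sqrt(411.884^2 + 328.202^2) ≈ 526.7 km

526.7 km


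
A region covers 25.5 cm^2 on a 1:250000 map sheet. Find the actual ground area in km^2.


ground_area = 25.5 * (250000/100)^2 = 159375000.0 m^2 = 159.375 km^2

159.375 km^2


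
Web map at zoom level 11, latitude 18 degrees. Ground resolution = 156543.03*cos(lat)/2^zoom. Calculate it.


res = 156543.03 * cos(18) / 2^11 = 156543.03 * 0.95105652 / 2048 = 72.7 m/pixel

72.7 m/pixel


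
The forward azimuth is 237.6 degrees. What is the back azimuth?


back azimuth = (237.6 + 180) mod 360 = 57.6 degrees

57.6 degrees


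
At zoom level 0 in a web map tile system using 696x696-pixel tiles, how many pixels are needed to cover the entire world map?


tiles per axis = 2^0 = 1
total tiles = 1^2 = 1
pixels per axis = 1 * 696 = 696
total pixels = 696^2 = 484416

484416 pixels


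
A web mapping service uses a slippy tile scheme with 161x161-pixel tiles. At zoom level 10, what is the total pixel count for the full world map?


tiles per axis = 2^10 = 1024
total tiles = 1024^2 = 1048576
pixels per axis = 1024 * 161 = 164864
total pixels = 164864^2 = 27180138496

27180138496 pixels


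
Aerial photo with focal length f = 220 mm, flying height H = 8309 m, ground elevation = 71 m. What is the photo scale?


scale = f / (H - h) = 220 mm / 8238 m = 220 / 8238000 = 1:37445

1:37445


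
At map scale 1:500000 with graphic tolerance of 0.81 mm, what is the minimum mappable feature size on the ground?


ground = 0.81 mm * 500000 / 1000 = 405.0 m

405.0 m


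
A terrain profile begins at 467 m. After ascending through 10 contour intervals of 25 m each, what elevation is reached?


elevation = 467 + 10 * 25 = 717 m

717 m


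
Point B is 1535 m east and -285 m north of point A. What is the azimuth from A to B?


az = atan2(1535, -285) = 100.5 deg
adjusted to 0-360: 100.5 degrees

100.5 degrees


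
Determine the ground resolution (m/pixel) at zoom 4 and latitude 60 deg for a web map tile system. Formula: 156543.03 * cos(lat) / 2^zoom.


res = 156543.03 * cos(60) / 2^4 = 156543.03 * 0.5 / 16 = 4891.97 m/pixel

4891.97 m/pixel


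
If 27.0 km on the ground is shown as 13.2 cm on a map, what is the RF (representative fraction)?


ground = 27.0 km = 2700000 cm; RF denominator = ground / map = 2700000 / 13.2 ≈ 204545; RF = 1:204545

1:204545


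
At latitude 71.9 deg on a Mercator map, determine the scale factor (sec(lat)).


SF = 1 / cos(71.9) = 1 / 0.310676 = 3.219

3.219


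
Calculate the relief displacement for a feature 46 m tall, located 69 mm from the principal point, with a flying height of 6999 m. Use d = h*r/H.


d = h * r / H = 46 * 69 / 6999 = 0.45 mm

0.45 mm


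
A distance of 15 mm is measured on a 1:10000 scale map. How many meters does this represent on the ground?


ground = 15 mm * 10000 / 1000 = 150.0 m

150.0 m


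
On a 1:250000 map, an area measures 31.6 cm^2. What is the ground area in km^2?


ground_area = 31.6 * (250000/100)^2 = 197500000.0 m^2 = 197.5 km^2

197.5 km^2


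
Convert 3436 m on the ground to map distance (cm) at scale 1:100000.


map_cm = 3436 * 100 / 100000 = 3.436 cm ≈ 3.44 cm

3.44 cm


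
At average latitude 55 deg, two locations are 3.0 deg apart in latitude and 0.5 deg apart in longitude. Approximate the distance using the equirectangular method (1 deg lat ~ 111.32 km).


dlat_km = 3.0 * 111.32 = 333.96
dlon_km = 0.5 * 111.32 * cos(55) ≈ 31.925
dist = sqrt(333.96^2 + 31.925^2) ≈ 335.5 km

335.5 km


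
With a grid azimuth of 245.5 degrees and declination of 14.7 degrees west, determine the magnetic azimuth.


magnetic azimuth = grid azimuth - declination (east +ve)
mag_az = 245.5 - -14.7 = 260.2 degrees

260.2 degrees


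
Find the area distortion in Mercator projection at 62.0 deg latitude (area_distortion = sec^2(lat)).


area_distortion = 1/cos^2(62.0) = 4.537

4.537


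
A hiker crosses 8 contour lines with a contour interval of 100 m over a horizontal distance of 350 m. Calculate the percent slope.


elevation change = 8 * 100 = 800 m
slope = 800 / 350 * 100 = 228.6%

228.6%


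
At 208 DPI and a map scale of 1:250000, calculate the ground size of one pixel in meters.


pixel_cm = 2.54 / 208 ≈ 0.012212 cm
ground = pixel_cm * 250000 / 100 = 2.54 * 250000 / (208 * 100) = 635000 / 20800 ≈ 30.53 m

30.53 m


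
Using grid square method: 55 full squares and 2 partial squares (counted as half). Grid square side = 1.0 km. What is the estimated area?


effective squares = 55 + 2 * 0.5 = 56.0
area = 56.0 * 1.0 = 56.0 km^2

56.0 km^2


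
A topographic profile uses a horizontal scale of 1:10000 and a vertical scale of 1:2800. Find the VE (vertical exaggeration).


VE = horizontal_scale / vertical_scale = 10000 / 2800 ≈ 3.6

3.6x


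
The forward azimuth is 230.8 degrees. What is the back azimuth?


back azimuth = (230.8 + 180) mod 360 = 50.8 degrees

50.8 degrees


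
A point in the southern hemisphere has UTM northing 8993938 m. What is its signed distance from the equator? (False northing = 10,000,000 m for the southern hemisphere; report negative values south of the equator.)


For southern: actual = 8993938 - 10000000 = -1006062 m

-1006062 m


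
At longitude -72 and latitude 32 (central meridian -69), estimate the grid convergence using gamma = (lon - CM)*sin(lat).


gamma = (-72 - -69) * sin(32) = -3 * 0.529919 = -1.59 degrees

-1.59 degrees


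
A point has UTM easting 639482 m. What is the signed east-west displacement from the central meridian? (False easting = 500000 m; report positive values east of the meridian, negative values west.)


displacement = 639482 - 500000 = 139482 m

139482 m


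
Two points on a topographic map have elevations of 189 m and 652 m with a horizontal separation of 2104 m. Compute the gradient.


gradient = (652 - 189) / 2104 = 463 / 2104 = 0.2201

0.2201


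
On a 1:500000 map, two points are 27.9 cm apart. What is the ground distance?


ground = 27.9 cm * 500000 / 100 = 139500.0 m = 139.5 km

139.5 km


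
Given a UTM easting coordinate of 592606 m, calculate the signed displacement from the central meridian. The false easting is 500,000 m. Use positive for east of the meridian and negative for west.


displacement = 592606 - 500000 = 92606 m

92606 m


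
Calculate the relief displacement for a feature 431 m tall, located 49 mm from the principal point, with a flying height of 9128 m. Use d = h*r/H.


d = h * r / H = 431 * 49 / 9128 = 2.31 mm

2.31 mm


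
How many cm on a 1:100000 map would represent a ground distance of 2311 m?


map_cm = 2311 * 100 / 100000 = 2.311 cm ≈ 2.31 cm

2.31 cm


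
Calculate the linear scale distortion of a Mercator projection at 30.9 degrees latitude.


SF = 1 / cos(30.9) = 1 / 0.858065 = 1.165

1.165


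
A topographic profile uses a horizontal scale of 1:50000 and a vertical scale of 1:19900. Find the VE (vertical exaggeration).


VE = horizontal_scale / vertical_scale = 50000 / 19900 ≈ 2.5

2.5x


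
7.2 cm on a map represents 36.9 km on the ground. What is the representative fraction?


ground = 36.9 km = 3690000 cm; RF denominator = ground / map = 3690000 / 7.2 = 512500; RF = 1:512500

1:512500


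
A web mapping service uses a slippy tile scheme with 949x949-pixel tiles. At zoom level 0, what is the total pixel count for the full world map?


tiles per axis = 2^0 = 1
total tiles = 1^2 = 1
pixels per axis = 1 * 949 = 949
total pixels = 949^2 = 900601

900601 pixels


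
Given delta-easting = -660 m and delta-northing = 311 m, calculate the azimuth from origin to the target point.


az = atan2(-660, 311) = -64.8 deg
adjusted to 0-360: 295.2 degrees

295.2 degrees


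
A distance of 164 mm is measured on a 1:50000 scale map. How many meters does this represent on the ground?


ground = 164 mm * 50000 / 1000 = 8200.0 m

8200.0 m


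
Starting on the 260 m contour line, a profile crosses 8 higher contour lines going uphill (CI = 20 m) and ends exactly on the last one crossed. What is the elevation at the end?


elevation = 260 + 8 * 20 = 420 m

420 m


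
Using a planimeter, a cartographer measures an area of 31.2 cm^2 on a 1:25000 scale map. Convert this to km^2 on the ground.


ground_area = 31.2 * (25000/100)^2 = 1950000.0 m^2 = 1.95 km^2

1.95 km^2


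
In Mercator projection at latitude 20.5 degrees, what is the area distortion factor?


area_distortion = 1/cos^2(20.5) = 1.14

1.14


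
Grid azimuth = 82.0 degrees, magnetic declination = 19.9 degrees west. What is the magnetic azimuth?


magnetic azimuth = grid azimuth - declination (east +ve)
mag_az = 82.0 - -19.9 = 101.9 degrees

101.9 degrees


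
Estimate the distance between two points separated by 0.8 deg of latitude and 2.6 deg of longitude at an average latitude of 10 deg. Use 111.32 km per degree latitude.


dlat_km = 0.8 * 111.32 = 89.056
dlon_km = 2.6 * 111.32 * cos(10) ≈ 285.035
dist = sqrt(89.056^2 + 285.035^2) ≈ 298.6 km

298.6 km


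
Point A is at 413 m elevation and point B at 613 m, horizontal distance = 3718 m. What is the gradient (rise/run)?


gradient = (613 - 413) / 3718 = 200 / 3718 = 0.0538

0.0538


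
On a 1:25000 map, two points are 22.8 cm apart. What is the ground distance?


ground = 22.8 cm * 25000 / 100 = 5700.0 m = 5.7 km

5.7 km


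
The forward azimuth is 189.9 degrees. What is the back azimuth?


back azimuth = (189.9 + 180) mod 360 = 9.9 degrees

9.9 degrees


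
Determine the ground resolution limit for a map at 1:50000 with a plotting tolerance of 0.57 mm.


ground = 0.57 mm * 50000 / 1000 = 28.5 m

28.5 m


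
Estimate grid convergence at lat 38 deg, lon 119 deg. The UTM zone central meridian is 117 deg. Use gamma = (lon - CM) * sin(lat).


gamma = (119 - 117) * sin(38) = 2 * 0.615661 = 1.231 degrees

1.231 degrees


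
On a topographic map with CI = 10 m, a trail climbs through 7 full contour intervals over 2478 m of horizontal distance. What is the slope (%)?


elevation change = 7 * 10 = 70 m
slope = 70 / 2478 * 100 = 2.8%

2.8%


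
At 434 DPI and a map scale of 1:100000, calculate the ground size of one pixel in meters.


pixel_cm = 2.54 / 434 ≈ 0.005853 cm
ground = pixel_cm * 100000 / 100 = 2.54 * 100000 / (434 * 100) = 254000 / 43400 ≈ 5.85 m

5.85 m


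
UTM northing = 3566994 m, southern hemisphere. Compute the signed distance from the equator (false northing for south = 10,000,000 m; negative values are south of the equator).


For southern: actual = 3566994 - 10000000 = -6433006 m

-6433006 m


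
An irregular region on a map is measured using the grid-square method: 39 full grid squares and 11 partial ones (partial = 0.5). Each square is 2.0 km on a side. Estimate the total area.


effective squares = 39 + 11 * 0.5 = 44.5
area = 44.5 * 4.0 = 178.0 km^2

178.0 km^2


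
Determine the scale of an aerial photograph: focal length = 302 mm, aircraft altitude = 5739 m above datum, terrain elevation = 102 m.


scale = f / (H - h) = 302 mm / 5637 m = 302 / 5637000 = 1:18666

1:18666


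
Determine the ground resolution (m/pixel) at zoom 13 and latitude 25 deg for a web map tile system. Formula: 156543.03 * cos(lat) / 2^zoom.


res = 156543.03 * cos(25) / 2^13 = 156543.03 * 0.90630779 / 8192 = 17.32 m/pixel

17.32 m/pixel


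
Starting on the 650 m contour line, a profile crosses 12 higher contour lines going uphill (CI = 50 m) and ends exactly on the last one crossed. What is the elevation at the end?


elevation = 650 + 12 * 50 = 1250 m

1250 m


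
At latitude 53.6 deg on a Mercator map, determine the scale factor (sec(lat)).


SF = 1 / cos(53.6) = 1 / 0.593419 = 1.685

1.685


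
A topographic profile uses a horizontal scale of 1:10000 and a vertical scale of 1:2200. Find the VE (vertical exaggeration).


VE = horizontal_scale / vertical_scale = 10000 / 2200 ≈ 4.5

4.5x


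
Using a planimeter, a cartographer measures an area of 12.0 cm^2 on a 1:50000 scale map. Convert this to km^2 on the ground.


ground_area = 12.0 * (50000/100)^2 = 3000000.0 m^2 = 3.0 km^2

3.0 km^2


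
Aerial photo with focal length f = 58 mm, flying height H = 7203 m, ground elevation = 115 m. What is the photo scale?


scale = f / (H - h) = 58 mm / 7088 m = 58 / 7088000 = 1:122207

1:122207


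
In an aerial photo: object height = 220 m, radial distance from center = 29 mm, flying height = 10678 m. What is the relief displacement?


d = h * r / H = 220 * 29 / 10678 = 0.6 mm

0.6 mm


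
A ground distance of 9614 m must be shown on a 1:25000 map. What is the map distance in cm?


map_cm = 9614 * 100 / 25000 = 38.456 cm ≈ 38.46 cm

38.46 cm


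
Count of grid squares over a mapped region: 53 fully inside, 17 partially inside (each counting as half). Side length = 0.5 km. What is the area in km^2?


effective squares = 53 + 17 * 0.5 = 61.5
area = 61.5 * 0.25 = 15.375 km^2

15.375 km^2


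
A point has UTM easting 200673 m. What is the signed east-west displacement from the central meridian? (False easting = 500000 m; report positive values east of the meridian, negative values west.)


displacement = 200673 - 500000 = -299327 m

-299327 m


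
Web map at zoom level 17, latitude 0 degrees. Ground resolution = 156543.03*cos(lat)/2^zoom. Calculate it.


res = 156543.03 * cos(0) / 2^17 = 156543.03 * 1.0 / 131072 = 1.19 m/pixel

1.19 m/pixel


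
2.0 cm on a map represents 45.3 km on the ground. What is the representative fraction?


ground = 45.3 km = 4530000 cm; RF denominator = ground / map = 4530000 / 2.0 = 2265000; RF = 1:2265000

1:2265000


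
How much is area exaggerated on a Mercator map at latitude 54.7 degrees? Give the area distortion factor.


area_distortion = 1/cos^2(54.7) = 2.995

2.995


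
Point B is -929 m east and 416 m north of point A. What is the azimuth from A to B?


az = atan2(-929, 416) = -65.9 deg
adjusted to 0-360: 294.1 degrees

294.1 degrees


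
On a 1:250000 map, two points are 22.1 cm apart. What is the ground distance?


ground = 22.1 cm * 250000 / 100 = 55250.0 m = 55.25 km

55.25 km


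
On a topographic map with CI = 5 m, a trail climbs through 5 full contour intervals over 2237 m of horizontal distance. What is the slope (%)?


elevation change = 5 * 5 = 25 m
slope = 25 / 2237 * 100 = 1.1%

1.1%


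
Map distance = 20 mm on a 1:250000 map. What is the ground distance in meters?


ground = 20 mm * 250000 / 1000 = 5000.0 m

5000.0 m


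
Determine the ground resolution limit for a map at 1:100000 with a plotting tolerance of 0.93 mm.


ground = 0.93 mm * 100000 / 1000 = 93.0 m

93.0 m


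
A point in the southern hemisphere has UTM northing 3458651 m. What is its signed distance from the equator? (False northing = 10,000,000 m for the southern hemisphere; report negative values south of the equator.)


For southern: actual = 3458651 - 10000000 = -6541349 m

-6541349 m


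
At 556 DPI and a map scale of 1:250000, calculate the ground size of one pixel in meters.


pixel_cm = 2.54 / 556 ≈ 0.004568 cm
ground = pixel_cm * 250000 / 100 = 2.54 * 250000 / (556 * 100) = 635000 / 55600 ≈ 11.42 m

11.42 m


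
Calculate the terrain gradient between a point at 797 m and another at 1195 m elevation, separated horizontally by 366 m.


gradient = (1195 - 797) / 366 = 398 / 366 = 1.0874

1.0874


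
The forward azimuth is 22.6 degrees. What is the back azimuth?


back azimuth = (22.6 + 180) mod 360 = 202.6 degrees

202.6 degrees


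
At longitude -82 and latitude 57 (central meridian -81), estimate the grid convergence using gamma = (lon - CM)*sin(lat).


gamma = (-82 - -81) * sin(57) = -1 * 0.838671 = -0.839 degrees

-0.839 degrees


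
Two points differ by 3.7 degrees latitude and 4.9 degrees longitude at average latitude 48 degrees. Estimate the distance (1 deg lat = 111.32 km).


dlat_km = 3.7 * 111.32 = 411.884
dlon_km = 4.9 * 111.32 * cos(48) ≈ 364.989
dist = sqrt(411.884^2 + 364.989^2) ≈ 550.3 km

550.3 km


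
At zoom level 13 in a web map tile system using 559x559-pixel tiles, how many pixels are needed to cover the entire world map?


tiles per axis = 2^13 = 8192
total tiles = 8192^2 = 67108864
pixels per axis = 8192 * 559 = 4579328
total pixels = 4579328^2 = 20970244931584

20970244931584 pixels


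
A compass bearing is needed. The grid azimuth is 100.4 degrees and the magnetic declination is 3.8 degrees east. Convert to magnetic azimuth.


magnetic azimuth = grid azimuth - declination (east +ve)
mag_az = 100.4 - 3.8 = 96.6 degrees

96.6 degrees


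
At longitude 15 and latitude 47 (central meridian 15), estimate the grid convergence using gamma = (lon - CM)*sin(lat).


gamma = (15 - 15) * sin(47) = 0 * 0.731354 = 0.0 degrees

0.0 degrees


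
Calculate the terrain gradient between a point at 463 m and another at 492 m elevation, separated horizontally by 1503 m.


gradient = (492 - 463) / 1503 = 29 / 1503 = 0.0193

0.0193


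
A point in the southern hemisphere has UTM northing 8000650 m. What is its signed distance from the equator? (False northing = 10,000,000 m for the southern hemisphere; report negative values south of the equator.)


For southern: actual = 8000650 - 10000000 = -1999350 m

-1999350 m


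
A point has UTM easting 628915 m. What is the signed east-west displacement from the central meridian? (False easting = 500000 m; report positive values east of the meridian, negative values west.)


displacement = 628915 - 500000 = 128915 m

128915 m


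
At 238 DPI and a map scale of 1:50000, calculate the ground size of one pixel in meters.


pixel_cm = 2.54 / 238 ≈ 0.010672 cm
ground = pixel_cm * 50000 / 100 = 2.54 * 50000 / (238 * 100) = 127000 / 23800 ≈ 5.34 m

5.34 m


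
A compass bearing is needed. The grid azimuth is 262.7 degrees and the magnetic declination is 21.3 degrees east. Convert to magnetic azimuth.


magnetic azimuth = grid azimuth - declination (east +ve)
mag_az = 262.7 - 21.3 = 241.4 degrees

241.4 degrees


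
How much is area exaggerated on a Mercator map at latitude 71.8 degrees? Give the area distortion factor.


area_distortion = 1/cos^2(71.8) = 10.251

10.251


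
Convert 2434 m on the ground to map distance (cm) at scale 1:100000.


map_cm = 2434 * 100 / 100000 = 2.434 cm ≈ 2.43 cm

2.43 cm


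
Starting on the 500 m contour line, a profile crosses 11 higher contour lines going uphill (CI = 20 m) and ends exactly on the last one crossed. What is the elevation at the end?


elevation = 500 + 11 * 20 = 720 m

720 m


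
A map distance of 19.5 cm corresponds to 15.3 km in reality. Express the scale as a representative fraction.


ground = 15.3 km = 1530000 cm; RF denominator = ground / map = 1530000 / 19.5 ≈ 78462; RF = 1:78462

1:78462


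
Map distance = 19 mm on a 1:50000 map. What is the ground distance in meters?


ground = 19 mm * 50000 / 1000 = 950.0 m

950.0 m


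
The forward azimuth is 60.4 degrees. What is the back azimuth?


back azimuth = (60.4 + 180) mod 360 = 240.4 degrees

240.4 degrees


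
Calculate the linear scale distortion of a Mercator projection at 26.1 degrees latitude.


SF = 1 / cos(26.1) = 1 / 0.898028 = 1.114

1.114


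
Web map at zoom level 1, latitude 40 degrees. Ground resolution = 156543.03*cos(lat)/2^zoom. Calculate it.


res = 156543.03 * cos(40) / 2^1 = 156543.03 * 0.76604444 / 2 = 59959.46 m/pixel

59959.46 m/pixel


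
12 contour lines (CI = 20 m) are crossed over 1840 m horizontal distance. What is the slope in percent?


elevation change = 12 * 20 = 240 m
slope = 240 / 1840 * 100 = 13.0%

13.0%


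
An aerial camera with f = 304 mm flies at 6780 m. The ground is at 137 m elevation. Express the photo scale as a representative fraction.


scale = f / (H - h) = 304 mm / 6643 m = 304 / 6643000 = 1:21852

1:21852


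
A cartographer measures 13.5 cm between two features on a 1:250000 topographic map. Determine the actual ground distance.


ground = 13.5 cm * 250000 / 100 = 33750.0 m = 33.75 km

33.75 km


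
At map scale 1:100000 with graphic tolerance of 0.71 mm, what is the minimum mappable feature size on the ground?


ground = 0.71 mm * 100000 / 1000 = 71.0 m

71.0 m


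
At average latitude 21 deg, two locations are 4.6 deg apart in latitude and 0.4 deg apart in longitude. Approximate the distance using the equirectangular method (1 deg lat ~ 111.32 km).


dlat_km = 4.6 * 111.32 = 512.072
dlon_km = 0.4 * 111.32 * cos(21) ≈ 41.57
dist = sqrt(512.072^2 + 41.57^2) ≈ 513.8 km

513.8 km


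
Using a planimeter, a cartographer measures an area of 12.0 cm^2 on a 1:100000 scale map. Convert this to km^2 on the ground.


ground_area = 12.0 * (100000/100)^2 = 12000000.0 m^2 = 12.0 km^2

12.0 km^2


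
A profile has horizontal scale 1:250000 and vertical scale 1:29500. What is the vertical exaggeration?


VE = horizontal_scale / vertical_scale = 250000 / 29500 ≈ 8.5

8.5x


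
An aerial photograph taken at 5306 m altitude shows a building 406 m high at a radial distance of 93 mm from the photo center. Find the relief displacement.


d = h * r / H = 406 * 93 / 5306 = 7.12 mm

7.12 mm


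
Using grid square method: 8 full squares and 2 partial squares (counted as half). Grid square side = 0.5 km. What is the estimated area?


effective squares = 8 + 2 * 0.5 = 9.0
area = 9.0 * 0.25 = 2.25 km^2

2.25 km^2


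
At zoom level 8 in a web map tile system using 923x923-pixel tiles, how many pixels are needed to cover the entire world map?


tiles per axis = 2^8 = 256
total tiles = 256^2 = 65536
pixels per axis = 256 * 923 = 236288
total pixels = 236288^2 = 55832018944

55832018944 pixels


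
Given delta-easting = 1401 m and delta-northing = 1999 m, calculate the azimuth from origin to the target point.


az = atan2(1401, 1999) = 35.0 deg
adjusted to 0-360: 35.0 degrees

35.0 degrees


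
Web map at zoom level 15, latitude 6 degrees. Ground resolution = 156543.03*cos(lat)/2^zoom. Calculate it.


res = 156543.03 * cos(6) / 2^15 = 156543.03 * 0.9945219 / 32768 = 4.75 m/pixel

4.75 m/pixel


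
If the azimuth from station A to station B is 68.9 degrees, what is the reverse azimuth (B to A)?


back azimuth = (68.9 + 180) mod 360 = 248.9 degrees

248.9 degrees


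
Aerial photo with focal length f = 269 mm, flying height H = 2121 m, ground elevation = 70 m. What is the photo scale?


scale = f / (H - h) = 269 mm / 2051 m = 269 / 2051000 = 1:7625

1:7625


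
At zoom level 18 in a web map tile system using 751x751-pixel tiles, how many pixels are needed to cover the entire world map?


tiles per axis = 2^18 = 262144
total tiles = 262144^2 = 68719476736
pixels per axis = 262144 * 751 = 196870144
total pixels = 196870144^2 = 38757853598580736

38757853598580736 pixels


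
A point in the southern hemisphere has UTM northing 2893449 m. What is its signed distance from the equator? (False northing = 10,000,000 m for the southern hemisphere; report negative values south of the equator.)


For southern: actual = 2893449 - 10000000 = -7106551 m

-7106551 m


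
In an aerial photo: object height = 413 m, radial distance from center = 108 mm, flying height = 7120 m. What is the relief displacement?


d = h * r / H = 413 * 108 / 7120 = 6.26 mm

6.26 mm


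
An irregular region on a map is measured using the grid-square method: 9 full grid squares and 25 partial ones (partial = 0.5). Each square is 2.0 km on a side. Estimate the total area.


effective squares = 9 + 25 * 0.5 = 21.5
area = 21.5 * 4.0 = 86.0 km^2

86.0 km^2


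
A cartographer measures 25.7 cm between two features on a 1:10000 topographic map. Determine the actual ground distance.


ground = 25.7 cm * 10000 / 100 = 2570.0 m = 2.57 km

2.57 km


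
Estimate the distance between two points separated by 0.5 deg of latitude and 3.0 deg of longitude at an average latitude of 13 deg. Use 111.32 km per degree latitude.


dlat_km = 0.5 * 111.32 = 55.66
dlon_km = 3.0 * 111.32 * cos(13) ≈ 325.401
dist = sqrt(55.66^2 + 325.401^2) ≈ 330.1 km

330.1 km


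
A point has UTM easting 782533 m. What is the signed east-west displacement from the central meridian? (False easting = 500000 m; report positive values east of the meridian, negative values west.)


displacement = 782533 - 500000 = 282533 m

282533 m


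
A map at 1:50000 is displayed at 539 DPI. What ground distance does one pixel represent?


pixel_cm = 2.54 / 539 ≈ 0.004712 cm
ground = pixel_cm * 50000 / 100 = 2.54 * 50000 / (539 * 100) = 127000 / 53900 ≈ 2.36 m

2.36 m


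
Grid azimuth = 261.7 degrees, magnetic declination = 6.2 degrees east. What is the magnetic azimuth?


magnetic azimuth = grid azimuth - declination (east +ve)
mag_az = 261.7 - 6.2 = 255.5 degrees

255.5 degrees


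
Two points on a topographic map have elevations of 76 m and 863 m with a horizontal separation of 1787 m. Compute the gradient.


gradient = (863 - 76) / 1787 = 787 / 1787 = 0.4404

0.4404


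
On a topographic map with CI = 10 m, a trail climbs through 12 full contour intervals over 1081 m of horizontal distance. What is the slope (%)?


elevation change = 12 * 10 = 120 m
slope = 120 / 1081 * 100 = 11.1%

11.1%


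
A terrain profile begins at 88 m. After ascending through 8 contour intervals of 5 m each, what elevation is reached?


elevation = 88 + 8 * 5 = 128 m

128 m


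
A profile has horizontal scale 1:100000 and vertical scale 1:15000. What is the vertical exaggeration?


VE = horizontal_scale / vertical_scale = 100000 / 15000 ≈ 6.7

6.7x


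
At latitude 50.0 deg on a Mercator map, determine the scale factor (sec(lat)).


SF = 1 / cos(50.0) = 1 / 0.642788 = 1.556

1.556


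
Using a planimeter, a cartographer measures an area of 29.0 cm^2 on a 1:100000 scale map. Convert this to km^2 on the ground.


ground_area = 29.0 * (100000/100)^2 = 29000000.0 m^2 = 29.0 km^2

29.0 km^2


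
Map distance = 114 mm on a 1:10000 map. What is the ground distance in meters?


ground = 114 mm * 10000 / 1000 = 1140.0 m

1140.0 m


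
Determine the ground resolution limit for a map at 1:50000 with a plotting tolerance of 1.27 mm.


ground = 1.27 mm * 50000 / 1000 = 63.5 m

63.5 m


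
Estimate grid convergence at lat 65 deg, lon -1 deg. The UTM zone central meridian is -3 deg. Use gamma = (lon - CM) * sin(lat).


gamma = (-1 - -3) * sin(65) = 2 * 0.906308 = 1.813 degrees

1.813 degrees


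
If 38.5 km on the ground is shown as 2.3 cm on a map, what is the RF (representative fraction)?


ground = 38.5 km = 3850000 cm; RF denominator = ground / map = 3850000 / 2.3 ≈ 1673913; RF = 1:1673913

1:1673913


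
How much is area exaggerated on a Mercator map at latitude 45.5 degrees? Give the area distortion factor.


area_distortion = 1/cos^2(45.5) = 2.036

2.036


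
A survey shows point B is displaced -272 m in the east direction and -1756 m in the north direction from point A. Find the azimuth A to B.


az = atan2(-272, -1756) = -171.2 deg
adjusted to 0-360: 188.8 degrees

188.8 degrees


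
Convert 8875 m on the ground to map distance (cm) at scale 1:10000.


map_cm = 8875 * 100 / 10000 = 88.75 cm

88.75 cm


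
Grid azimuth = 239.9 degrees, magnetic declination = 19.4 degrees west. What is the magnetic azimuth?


magnetic azimuth = grid azimuth - declination (east +ve)
mag_az = 239.9 - -19.4 = 259.3 degrees

259.3 degrees


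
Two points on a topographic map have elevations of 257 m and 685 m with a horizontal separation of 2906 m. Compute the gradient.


gradient = (685 - 257) / 2906 = 428 / 2906 = 0.1473

0.1473


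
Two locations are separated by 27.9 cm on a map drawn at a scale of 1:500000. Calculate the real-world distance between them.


ground = 27.9 cm * 500000 / 100 = 139500.0 m = 139.5 km

139.5 km


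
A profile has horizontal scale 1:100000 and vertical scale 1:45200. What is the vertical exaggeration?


VE = horizontal_scale / vertical_scale = 100000 / 45200 ≈ 2.2

2.2x


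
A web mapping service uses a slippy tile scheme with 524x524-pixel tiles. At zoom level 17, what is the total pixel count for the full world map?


tiles per axis = 2^17 = 131072
total tiles = 131072^2 = 17179869184
pixels per axis = 131072 * 524 = 68681728
total pixels = 68681728^2 = 4717179761065984

4717179761065984 pixels


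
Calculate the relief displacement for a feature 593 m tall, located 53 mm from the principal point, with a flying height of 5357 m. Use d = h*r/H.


d = h * r / H = 593 * 53 / 5357 = 5.87 mm

5.87 mm


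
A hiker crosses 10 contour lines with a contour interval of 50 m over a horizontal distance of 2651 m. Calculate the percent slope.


elevation change = 10 * 50 = 500 m
slope = 500 / 2651 * 100 = 18.9%

18.9%


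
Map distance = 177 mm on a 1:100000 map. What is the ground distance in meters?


ground = 177 mm * 100000 / 1000 = 17700.0 m

17700.0 m


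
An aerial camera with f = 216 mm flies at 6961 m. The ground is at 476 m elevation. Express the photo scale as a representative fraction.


scale = f / (H - h) = 216 mm / 6485 m = 216 / 6485000 = 1:30023

1:30023


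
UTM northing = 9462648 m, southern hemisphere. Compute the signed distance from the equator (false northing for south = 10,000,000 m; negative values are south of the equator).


For southern: actual = 9462648 - 10000000 = -537352 m

-537352 m


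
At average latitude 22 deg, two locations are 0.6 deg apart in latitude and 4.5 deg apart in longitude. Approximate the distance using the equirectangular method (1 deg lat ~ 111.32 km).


dlat_km = 0.6 * 111.32 = 66.792
dlon_km = 4.5 * 111.32 * cos(22) ≈ 464.463
dist = sqrt(66.792^2 + 464.463^2) ≈ 469.2 km

469.2 km


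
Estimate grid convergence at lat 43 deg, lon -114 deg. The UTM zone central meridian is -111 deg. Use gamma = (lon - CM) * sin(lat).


gamma = (-114 - -111) * sin(43) = -3 * 0.681998 = -2.046 degrees

-2.046 degrees


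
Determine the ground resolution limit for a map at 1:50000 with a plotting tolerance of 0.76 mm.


ground = 0.76 mm * 50000 / 1000 = 38.0 m

38.0 m


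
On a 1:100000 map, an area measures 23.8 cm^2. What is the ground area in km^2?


ground_area = 23.8 * (100000/100)^2 = 23800000.0 m^2 = 23.8 km^2

23.8 km^2


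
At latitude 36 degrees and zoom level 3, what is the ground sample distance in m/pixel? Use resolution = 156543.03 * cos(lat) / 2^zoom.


res = 156543.03 * cos(36) / 2^3 = 156543.03 * 0.80901699 / 8 = 15830.75 m/pixel

15830.75 m/pixel


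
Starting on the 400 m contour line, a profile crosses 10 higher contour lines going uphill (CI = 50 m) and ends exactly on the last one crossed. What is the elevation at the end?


elevation = 400 + 10 * 50 = 900 m

900 m


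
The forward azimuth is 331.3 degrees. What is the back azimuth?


back azimuth = (331.3 + 180) mod 360 = 151.3 degrees

151.3 degrees


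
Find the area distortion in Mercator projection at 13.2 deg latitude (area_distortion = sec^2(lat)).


area_distortion = 1/cos^2(13.2) = 1.055

1.055


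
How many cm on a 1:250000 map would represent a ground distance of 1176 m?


map_cm = 1176 * 100 / 250000 = 0.4704 cm ≈ 0.47 cm

0.47 cm


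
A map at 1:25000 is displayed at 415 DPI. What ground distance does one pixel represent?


pixel_cm = 2.54 / 415 ≈ 0.00612 cm
ground = pixel_cm * 25000 / 100 = 2.54 * 25000 / (415 * 100) = 63500 / 41500 ≈ 1.53 m

1.53 m


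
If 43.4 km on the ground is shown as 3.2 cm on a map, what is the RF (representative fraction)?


ground = 43.4 km = 4340000 cm; RF denominator = ground / map = 4340000 / 3.2 = 1356250; RF = 1:1356250

1:1356250


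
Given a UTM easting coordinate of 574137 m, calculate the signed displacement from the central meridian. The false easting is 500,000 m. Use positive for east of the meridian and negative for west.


displacement = 574137 - 500000 = 74137 m

74137 m


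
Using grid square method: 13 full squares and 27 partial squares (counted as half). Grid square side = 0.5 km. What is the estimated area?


effective squares = 13 + 27 * 0.5 = 26.5
area = 26.5 * 0.25 = 6.625 km^2

6.625 km^2


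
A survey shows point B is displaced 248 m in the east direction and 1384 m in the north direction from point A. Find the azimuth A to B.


az = atan2(248, 1384) = 10.2 deg
adjusted to 0-360: 10.2 degrees

10.2 degrees


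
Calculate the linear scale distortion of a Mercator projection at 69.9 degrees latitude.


SF = 1 / cos(69.9) = 1 / 0.34366 = 2.91

2.91


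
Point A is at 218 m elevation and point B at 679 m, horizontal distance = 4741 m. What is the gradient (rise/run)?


gradient = (679 - 218) / 4741 = 461 / 4741 = 0.0972

0.0972


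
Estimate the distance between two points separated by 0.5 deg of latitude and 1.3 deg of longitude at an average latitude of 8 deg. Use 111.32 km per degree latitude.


dlat_km = 0.5 * 111.32 = 55.66
dlon_km = 1.3 * 111.32 * cos(8) ≈ 143.308
dist = sqrt(55.66^2 + 143.308^2) ≈ 153.7 km

153.7 km


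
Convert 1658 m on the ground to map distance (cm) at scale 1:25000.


map_cm = 1658 * 100 / 25000 = 6.632 cm ≈ 6.63 cm

6.63 cm


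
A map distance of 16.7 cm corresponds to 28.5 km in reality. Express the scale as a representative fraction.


ground = 28.5 km = 2850000 cm; RF denominator = ground / map = 2850000 / 16.7 ≈ 170659; RF = 1:170659

1:170659


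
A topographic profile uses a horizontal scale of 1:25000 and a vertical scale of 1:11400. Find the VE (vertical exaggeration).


VE = horizontal_scale / vertical_scale = 25000 / 11400 ≈ 2.2

2.2x


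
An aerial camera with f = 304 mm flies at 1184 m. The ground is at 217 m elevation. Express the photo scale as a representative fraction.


scale = f / (H - h) = 304 mm / 967 m = 304 / 967000 = 1:3181

1:3181


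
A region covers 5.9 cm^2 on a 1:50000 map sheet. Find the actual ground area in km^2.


ground_area = 5.9 * (50000/100)^2 = 1475000.0 m^2 = 1.475 km^2

1.475 km^2


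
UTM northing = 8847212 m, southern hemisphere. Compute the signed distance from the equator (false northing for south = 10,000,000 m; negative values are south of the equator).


For southern: actual = 8847212 - 10000000 = -1152788 m

-1152788 m


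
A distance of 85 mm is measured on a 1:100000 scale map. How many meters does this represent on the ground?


ground = 85 mm * 100000 / 1000 = 8500.0 m

8500.0 m


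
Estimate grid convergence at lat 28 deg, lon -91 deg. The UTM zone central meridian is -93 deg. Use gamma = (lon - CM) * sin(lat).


gamma = (-91 - -93) * sin(28) = 2 * 0.469472 = 0.939 degrees

0.939 degrees


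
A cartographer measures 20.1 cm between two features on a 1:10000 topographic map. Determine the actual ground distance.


ground = 20.1 cm * 10000 / 100 = 2010.0 m = 2.01 km

2.01 km


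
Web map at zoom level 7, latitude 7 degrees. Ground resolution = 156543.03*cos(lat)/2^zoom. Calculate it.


res = 156543.03 * cos(7) / 2^7 = 156543.03 * 0.99254615 / 128 = 1213.88 m/pixel

1213.88 m/pixel


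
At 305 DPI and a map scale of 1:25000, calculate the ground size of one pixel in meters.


pixel_cm = 2.54 / 305 ≈ 0.008328 cm
ground = pixel_cm * 25000 / 100 = 2.54 * 25000 / (305 * 100) = 63500 / 30500 ≈ 2.08 m

2.08 m


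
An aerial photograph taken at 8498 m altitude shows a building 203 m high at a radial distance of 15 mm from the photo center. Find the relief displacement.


d = h * r / H = 203 * 15 / 8498 = 0.36 mm

0.36 mm


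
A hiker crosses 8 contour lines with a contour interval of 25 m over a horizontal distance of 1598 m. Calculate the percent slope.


elevation change = 8 * 25 = 200 m
slope = 200 / 1598 * 100 = 12.5%

12.5%


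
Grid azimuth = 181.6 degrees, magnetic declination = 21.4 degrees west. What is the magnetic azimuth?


magnetic azimuth = grid azimuth - declination (east +ve)
mag_az = 181.6 - -21.4 = 203.0 degrees

203.0 degrees


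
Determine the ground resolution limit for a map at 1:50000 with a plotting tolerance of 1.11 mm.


ground = 1.11 mm * 50000 / 1000 = 55.5 m

55.5 m
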